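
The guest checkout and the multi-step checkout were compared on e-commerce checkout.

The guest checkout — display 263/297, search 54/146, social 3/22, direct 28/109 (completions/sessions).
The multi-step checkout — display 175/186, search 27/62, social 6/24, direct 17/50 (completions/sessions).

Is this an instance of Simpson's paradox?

No

Display: the guest checkout 263/297 = 88.6%, the multi-step checkout 175/186 = 94.1% → the multi-step checkout
Search: the guest checkout 54/146 = 37.0%, the multi-step checkout 27/62 = 43.5% → the multi-step checkout
Social: the guest checkout 3/22 = 13.6%, the multi-step checkout 6/24 = 25.0% → the multi-step checkout
Direct: the guest checkout 28/109 = 25.7%, the multi-step checkout 17/50 = 34.0% → the multi-step checkout
Overall: the guest checkout 348/574 = 60.6%, the multi-step checkout 225/322 = 69.9% → the multi-step checkout
The multi-step checkout wins overall and in every traffic group — no reversal.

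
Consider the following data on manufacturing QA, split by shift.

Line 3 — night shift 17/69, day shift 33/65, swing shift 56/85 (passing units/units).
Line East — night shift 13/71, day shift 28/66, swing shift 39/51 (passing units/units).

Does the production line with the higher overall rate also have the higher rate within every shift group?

Night shift: Line 3 17/69 = 24.6%, Line East 13/71 = 18.3% → Line 3
Day shift: Line 3 33/65 = 50.8%, Line East 28/66 = 42.4% → Line 3
Swing shift: Line 3 56/85 = 65.9%, Line East 39/51 = 76.5% → Line East
Overall: Line 3 106/219 = 48.4%, Line East 80/188 = 42.6% → Line 3
Neither sweeps: Line 3 wins 2 of 3 groups, Line East wins 1. Line 3 wins overall but not every group — no Simpson reversal.

No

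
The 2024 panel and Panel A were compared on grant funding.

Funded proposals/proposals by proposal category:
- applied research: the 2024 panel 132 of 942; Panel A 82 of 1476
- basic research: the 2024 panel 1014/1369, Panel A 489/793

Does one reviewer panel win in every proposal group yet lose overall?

Applied research: the 2024 panel 132/942 = 14.0%, Panel A 82/1476 = 5.6% → the 2024 panel
Basic research: the 2024 panel 1014/1369 = 74.1%, Panel A 489/793 = 61.7% → the 2024 panel
Overall: the 2024 panel 1146/2311 = 49.6%, Panel A 571/2269 = 25.2% → the 2024 panel
The 2024 panel wins overall and in every proposal group — no reversal.

No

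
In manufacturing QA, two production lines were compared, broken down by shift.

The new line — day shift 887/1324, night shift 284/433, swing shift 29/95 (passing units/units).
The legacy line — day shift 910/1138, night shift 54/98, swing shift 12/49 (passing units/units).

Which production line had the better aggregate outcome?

the legacy line

Day shift: the new line 887/1324 = 67.0%, the legacy line 910/1138 = 80.0% → the legacy line
Night shift: the new line 284/433 = 65.6%, the legacy line 54/98 = 55.1% → the new line
Swing shift: the new line 29/95 = 30.5%, the legacy line 12/49 = 24.5% → the new line
Overall: the new line 1200/1852 = 64.8%, the legacy line 976/1285 = 76.0% → the legacy line
(Neither sweeps every shift group, but the legacy line has the higher pooled rate.)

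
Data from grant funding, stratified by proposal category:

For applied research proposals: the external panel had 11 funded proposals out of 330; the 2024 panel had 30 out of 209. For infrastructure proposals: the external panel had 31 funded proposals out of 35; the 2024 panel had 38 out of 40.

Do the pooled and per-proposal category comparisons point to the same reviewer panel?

Yes

Applied research: the external panel 11/330 = 3.3%, the 2024 panel 30/209 = 14.4% → the 2024 panel
Infrastructure: the external panel 31/35 = 88.6%, the 2024 panel 38/40 = 95.0% → the 2024 panel
Overall: the external panel 42/365 = 11.5%, the 2024 panel 68/249 = 27.3% → the 2024 panel
The 2024 panel wins overall and in every proposal group — no reversal.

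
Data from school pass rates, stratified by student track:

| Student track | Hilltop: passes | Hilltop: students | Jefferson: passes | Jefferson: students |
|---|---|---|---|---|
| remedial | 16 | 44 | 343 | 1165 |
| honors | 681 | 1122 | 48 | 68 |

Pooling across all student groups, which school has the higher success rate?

Remedial: Hilltop 16/44 = 36.4%, Jefferson 343/1165 = 29.4% → Hilltop
Honors: Hilltop 681/1122 = 60.7%, Jefferson 48/68 = 70.6% → Jefferson
Overall: Hilltop 697/1166 = 59.8%, Jefferson 391/1233 = 31.7% → Hilltop
(Neither sweeps every student group, but Hilltop has the higher pooled rate.)

Hilltop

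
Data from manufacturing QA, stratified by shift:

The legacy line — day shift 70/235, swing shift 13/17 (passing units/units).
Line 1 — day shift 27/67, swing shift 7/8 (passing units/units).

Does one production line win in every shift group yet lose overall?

No

Day shift: the legacy line 70/235 = 29.8%, Line 1 27/67 = 40.3% → Line 1
Swing shift: the legacy line 13/17 = 76.5%, Line 1 7/8 = 87.5% → Line 1
Overall: the legacy line 83/252 = 32.9%, Line 1 34/75 = 45.3% → Line 1
Line 1 wins overall and in every shift group — no reversal.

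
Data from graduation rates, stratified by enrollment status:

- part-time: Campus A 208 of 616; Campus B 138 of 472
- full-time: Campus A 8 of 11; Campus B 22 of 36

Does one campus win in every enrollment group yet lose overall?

Part-time: Campus A 208/616 = 33.8%, Campus B 138/472 = 29.2% → Campus A
Full-time: Campus A 8/11 = 72.7%, Campus B 22/36 = 61.1% → Campus A
Overall: Campus A 216/627 = 34.4%, Campus B 160/508 = 31.5% → Campus A
Campus A wins overall and in every enrollment group — no reversal.

No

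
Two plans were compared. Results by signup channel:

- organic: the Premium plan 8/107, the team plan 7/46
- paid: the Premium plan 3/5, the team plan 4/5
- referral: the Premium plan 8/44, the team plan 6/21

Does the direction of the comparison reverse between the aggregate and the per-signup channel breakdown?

Organic: the Premium plan 8/107 = 7.5%, the team plan 7/46 = 15.2% → the team plan
Paid: the Premium plan 3/5 = 60.0%, the team plan 4/5 = 80.0% → the team plan
Referral: the Premium plan 8/44 = 18.2%, the team plan 6/21 = 28.6% → the team plan
Overall: the Premium plan 19/156 = 12.2%, the team plan 17/72 = 23.6% → the team plan
The team plan wins overall and in every signup group — no reversal.

No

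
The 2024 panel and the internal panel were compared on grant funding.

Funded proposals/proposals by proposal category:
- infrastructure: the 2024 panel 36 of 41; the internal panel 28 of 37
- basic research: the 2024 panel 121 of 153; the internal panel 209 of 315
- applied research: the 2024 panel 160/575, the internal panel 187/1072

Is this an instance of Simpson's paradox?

Infrastructure: the 2024 panel 36/41 = 87.8%, the internal panel 28/37 = 75.7% → the 2024 panel
Basic research: the 2024 panel 121/153 = 79.1%, the internal panel 209/315 = 66.3% → the 2024 panel
Applied research: the 2024 panel 160/575 = 27.8%, the internal panel 187/1072 = 17.4% → the 2024 panel
Overall: the 2024 panel 317/769 = 41.2%, the internal panel 424/1424 = 29.8% → the 2024 panel
The 2024 panel wins overall and in every proposal group — no reversal.

No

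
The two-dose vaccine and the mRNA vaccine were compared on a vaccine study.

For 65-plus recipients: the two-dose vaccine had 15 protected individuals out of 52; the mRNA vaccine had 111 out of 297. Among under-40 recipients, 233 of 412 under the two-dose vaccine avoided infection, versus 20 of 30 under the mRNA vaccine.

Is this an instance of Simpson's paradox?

Yes

65-plus: the two-dose vaccine 15/52 = 28.8%, the mRNA vaccine 111/297 = 37.4% → the mRNA vaccine
Under-40: the two-dose vaccine 233/412 = 56.6%, the mRNA vaccine 20/30 = 66.7% → the mRNA vaccine
Overall: the two-dose vaccine 248/464 = 53.4%, the mRNA vaccine 131/327 = 40.1% → the two-dose vaccine
The mRNA vaccine wins each age group but the two-dose vaccine wins overall — the comparison reverses. The mRNA vaccine's recipients skew toward 65-plus, which has a lower base rate.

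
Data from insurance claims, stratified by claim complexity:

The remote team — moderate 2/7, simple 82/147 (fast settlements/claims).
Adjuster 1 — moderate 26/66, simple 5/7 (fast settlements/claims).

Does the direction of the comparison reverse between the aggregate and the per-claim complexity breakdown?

Yes

Moderate: the remote team 2/7 = 28.6%, Adjuster 1 26/66 = 39.4% → Adjuster 1
Simple: the remote team 82/147 = 55.8%, Adjuster 1 5/7 = 71.4% → Adjuster 1
Overall: the remote team 84/154 = 54.5%, Adjuster 1 31/73 = 42.5% → the remote team
Adjuster 1 wins each claim group but the remote team wins overall — the comparison reverses. Adjuster 1's claims skew toward moderate, which has a lower base rate.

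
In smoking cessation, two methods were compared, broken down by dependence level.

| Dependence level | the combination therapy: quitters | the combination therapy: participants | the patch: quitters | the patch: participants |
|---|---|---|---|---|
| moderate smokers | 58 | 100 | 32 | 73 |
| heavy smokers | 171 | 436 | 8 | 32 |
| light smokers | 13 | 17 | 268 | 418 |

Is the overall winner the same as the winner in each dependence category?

Moderate smokers: the combination therapy 58/100 = 58.0%, the patch 32/73 = 43.8% → the combination therapy
Heavy smokers: the combination therapy 171/436 = 39.2%, the patch 8/32 = 25.0% → the combination therapy
Light smokers: the combination therapy 13/17 = 76.5%, the patch 268/418 = 64.1% → the combination therapy
Overall: the combination therapy 242/553 = 43.8%, the patch 308/523 = 58.9% → the patch
The combination therapy wins each dependence group but the patch wins overall — the comparison reverses. The combination therapy's participants skew toward heavy smokers, which has a lower base rate.

No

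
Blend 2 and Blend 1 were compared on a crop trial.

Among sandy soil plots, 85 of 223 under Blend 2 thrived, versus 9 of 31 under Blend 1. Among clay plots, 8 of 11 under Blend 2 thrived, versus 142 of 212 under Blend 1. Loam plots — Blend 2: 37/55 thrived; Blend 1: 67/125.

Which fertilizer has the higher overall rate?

Blend 1

Sandy soil: Blend 2 85/223 = 38.1%, Blend 1 9/31 = 29.0% → Blend 2
Clay: Blend 2 8/11 = 72.7%, Blend 1 142/212 = 67.0% → Blend 2
Loam: Blend 2 37/55 = 67.3%, Blend 1 67/125 = 53.6% → Blend 2
Overall: Blend 2 130/289 = 45.0%, Blend 1 218/368 = 59.2% → Blend 1
(Blend 2 wins every soil group but Blend 1 wins overall — Blend 2's plots skew toward the low-rate sandy soil group.)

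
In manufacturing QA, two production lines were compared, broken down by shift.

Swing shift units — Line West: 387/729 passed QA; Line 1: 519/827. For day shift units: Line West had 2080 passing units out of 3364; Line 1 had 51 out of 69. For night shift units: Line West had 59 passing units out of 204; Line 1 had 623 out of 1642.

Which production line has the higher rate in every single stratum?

Swing shift: Line West 387/729 = 53.1%, Line 1 519/827 = 62.8% → Line 1
Day shift: Line West 2080/3364 = 61.8%, Line 1 51/69 = 73.9% → Line 1
Night shift: Line West 59/204 = 28.9%, Line 1 623/1642 = 37.9% → Line 1
Line 1 has the higher rate in all 3 groups.

Line 1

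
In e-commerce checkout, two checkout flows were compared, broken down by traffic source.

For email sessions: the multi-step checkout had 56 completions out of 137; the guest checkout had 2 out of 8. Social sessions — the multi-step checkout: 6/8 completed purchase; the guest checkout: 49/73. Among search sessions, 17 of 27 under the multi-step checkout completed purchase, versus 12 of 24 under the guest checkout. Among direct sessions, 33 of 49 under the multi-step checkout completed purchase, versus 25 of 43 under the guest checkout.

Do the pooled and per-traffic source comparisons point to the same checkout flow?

Email: the multi-step checkout 56/137 = 40.9%, the guest checkout 2/8 = 25.0% → the multi-step checkout
Social: the multi-step checkout 6/8 = 75.0%, the guest checkout 49/73 = 67.1% → the multi-step checkout
Search: the multi-step checkout 17/27 = 63.0%, the guest checkout 12/24 = 50.0% → the multi-step checkout
Direct: the multi-step checkout 33/49 = 67.3%, the guest checkout 25/43 = 58.1% → the multi-step checkout
Overall: the multi-step checkout 112/221 = 50.7%, the guest checkout 88/148 = 59.5% → the guest checkout
The multi-step checkout wins each traffic group but the guest checkout wins overall — the comparison reverses. The multi-step checkout's sessions skew toward email, which has a lower base rate.

No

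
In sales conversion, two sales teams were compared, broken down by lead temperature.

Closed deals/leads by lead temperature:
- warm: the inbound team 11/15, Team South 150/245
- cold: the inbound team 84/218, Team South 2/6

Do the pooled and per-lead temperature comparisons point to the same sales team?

Warm: the inbound team 11/15 = 73.3%, Team South 150/245 = 61.2% → the inbound team
Cold: the inbound team 84/218 = 38.5%, Team South 2/6 = 33.3% → the inbound team
Overall: the inbound team 95/233 = 40.8%, Team South 152/251 = 60.6% → Team South
The inbound team wins each lead group but Team South wins overall — the comparison reverses. The inbound team's leads skew toward cold, which has a lower base rate.

No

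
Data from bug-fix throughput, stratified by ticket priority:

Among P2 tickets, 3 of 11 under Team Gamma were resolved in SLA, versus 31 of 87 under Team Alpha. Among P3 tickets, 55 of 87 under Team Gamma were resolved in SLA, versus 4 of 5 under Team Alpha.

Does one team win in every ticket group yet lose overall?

Yes

P2: Team Gamma 3/11 = 27.3%, Team Alpha 31/87 = 35.6% → Team Alpha
P3: Team Gamma 55/87 = 63.2%, Team Alpha 4/5 = 80.0% → Team Alpha
Overall: Team Gamma 58/98 = 59.2%, Team Alpha 35/92 = 38.0% → Team Gamma
Team Alpha wins each ticket group but Team Gamma wins overall — the comparison reverses. Team Alpha's tickets skew toward P2, which has a lower base rate.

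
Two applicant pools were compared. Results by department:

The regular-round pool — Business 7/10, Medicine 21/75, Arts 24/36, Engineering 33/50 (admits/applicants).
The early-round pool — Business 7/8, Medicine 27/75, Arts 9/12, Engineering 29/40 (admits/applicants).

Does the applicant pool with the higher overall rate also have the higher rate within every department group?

Business: the regular-round pool 7/10 = 70.0%, the early-round pool 7/8 = 87.5% → the early-round pool
Medicine: the regular-round pool 21/75 = 28.0%, the early-round pool 27/75 = 36.0% → the early-round pool
Arts: the regular-round pool 24/36 = 66.7%, the early-round pool 9/12 = 75.0% → the early-round pool
Engineering: the regular-round pool 33/50 = 66.0%, the early-round pool 29/40 = 72.5% → the early-round pool
Overall: the regular-round pool 85/171 = 49.7%, the early-round pool 72/135 = 53.3% → the early-round pool
The early-round pool wins overall and in every department group — no reversal.

Yes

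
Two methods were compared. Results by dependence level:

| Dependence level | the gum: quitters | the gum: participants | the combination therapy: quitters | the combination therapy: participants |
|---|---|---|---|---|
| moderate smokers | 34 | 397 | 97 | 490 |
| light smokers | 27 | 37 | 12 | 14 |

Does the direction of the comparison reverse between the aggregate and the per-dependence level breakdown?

Moderate smokers: the gum 34/397 = 8.6%, the combination therapy 97/490 = 19.8% → the combination therapy
Light smokers: the gum 27/37 = 73.0%, the combination therapy 12/14 = 85.7% → the combination therapy
Overall: the gum 61/434 = 14.1%, the combination therapy 109/504 = 21.6% → the combination therapy
The combination therapy wins overall and in every dependence group — no reversal.

No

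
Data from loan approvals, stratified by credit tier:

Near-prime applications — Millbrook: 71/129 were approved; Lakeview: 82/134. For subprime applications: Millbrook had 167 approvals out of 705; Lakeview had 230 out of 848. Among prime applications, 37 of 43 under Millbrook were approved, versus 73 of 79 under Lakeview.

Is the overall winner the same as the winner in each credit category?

Near-prime: Millbrook 71/129 = 55.0%, Lakeview 82/134 = 61.2% → Lakeview
Subprime: Millbrook 167/705 = 23.7%, Lakeview 230/848 = 27.1% → Lakeview
Prime: Millbrook 37/43 = 86.0%, Lakeview 73/79 = 92.4% → Lakeview
Overall: Millbrook 275/877 = 31.4%, Lakeview 385/1061 = 36.3% → Lakeview
Lakeview wins overall and in every credit group — no reversal.

Yes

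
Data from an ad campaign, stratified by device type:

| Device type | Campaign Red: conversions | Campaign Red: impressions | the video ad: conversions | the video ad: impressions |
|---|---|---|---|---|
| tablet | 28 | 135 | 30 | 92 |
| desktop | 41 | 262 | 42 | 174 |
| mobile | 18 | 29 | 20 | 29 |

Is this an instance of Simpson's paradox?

Tablet: Campaign Red 28/135 = 20.7%, the video ad 30/92 = 32.6% → the video ad
Desktop: Campaign Red 41/262 = 15.6%, the video ad 42/174 = 24.1% → the video ad
Mobile: Campaign Red 18/29 = 62.1%, the video ad 20/29 = 69.0% → the video ad
Overall: Campaign Red 87/426 = 20.4%, the video ad 92/295 = 31.2% → the video ad
The video ad wins overall and in every device group — no reversal.

No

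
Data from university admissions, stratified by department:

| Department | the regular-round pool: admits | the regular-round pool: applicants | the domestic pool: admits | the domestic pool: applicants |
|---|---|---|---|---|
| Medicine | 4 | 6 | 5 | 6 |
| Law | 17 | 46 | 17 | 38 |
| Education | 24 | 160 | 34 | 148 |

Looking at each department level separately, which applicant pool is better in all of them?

the domestic pool

Medicine: the regular-round pool 4/6 = 66.7%, the domestic pool 5/6 = 83.3% → the domestic pool
Law: the regular-round pool 17/46 = 37.0%, the domestic pool 17/38 = 44.7% → the domestic pool
Education: the regular-round pool 24/160 = 15.0%, the domestic pool 34/148 = 23.0% → the domestic pool
The domestic pool has the higher rate in all 3 groups.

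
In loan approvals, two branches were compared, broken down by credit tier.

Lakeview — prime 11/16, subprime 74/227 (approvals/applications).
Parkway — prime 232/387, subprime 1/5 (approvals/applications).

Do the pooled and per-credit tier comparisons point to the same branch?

Prime: Lakeview 11/16 = 68.8%, Parkway 232/387 = 59.9% → Lakeview
Subprime: Lakeview 74/227 = 32.6%, Parkway 1/5 = 20.0% → Lakeview
Overall: Lakeview 85/243 = 35.0%, Parkway 233/392 = 59.4% → Parkway
Lakeview wins each credit group but Parkway wins overall — the comparison reverses. Lakeview's applications skew toward subprime, which has a lower base rate.

No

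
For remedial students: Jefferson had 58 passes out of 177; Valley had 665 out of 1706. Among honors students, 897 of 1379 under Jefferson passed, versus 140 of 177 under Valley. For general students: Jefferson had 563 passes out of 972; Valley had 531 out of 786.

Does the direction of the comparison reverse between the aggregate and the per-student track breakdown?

Remedial: Jefferson 58/177 = 32.8%, Valley 665/1706 = 39.0% → Valley
Honors: Jefferson 897/1379 = 65.0%, Valley 140/177 = 79.1% → Valley
General: Jefferson 563/972 = 57.9%, Valley 531/786 = 67.6% → Valley
Overall: Jefferson 1518/2528 = 60.0%, Valley 1336/2669 = 50.1% → Jefferson
Valley wins each student group but Jefferson wins overall — the comparison reverses. Valley's students skew toward remedial, which has a lower base rate.

Yes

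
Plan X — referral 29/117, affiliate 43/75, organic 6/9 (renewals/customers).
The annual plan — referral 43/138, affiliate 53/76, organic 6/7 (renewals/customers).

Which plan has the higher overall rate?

the annual plan

Referral: Plan X 29/117 = 24.8%, the annual plan 43/138 = 31.2% → the annual plan
Affiliate: Plan X 43/75 = 57.3%, the annual plan 53/76 = 69.7% → the annual plan
Organic: Plan X 6/9 = 66.7%, the annual plan 6/7 = 85.7% → the annual plan
Overall: Plan X 78/201 = 38.8%, the annual plan 102/221 = 46.2% → the annual plan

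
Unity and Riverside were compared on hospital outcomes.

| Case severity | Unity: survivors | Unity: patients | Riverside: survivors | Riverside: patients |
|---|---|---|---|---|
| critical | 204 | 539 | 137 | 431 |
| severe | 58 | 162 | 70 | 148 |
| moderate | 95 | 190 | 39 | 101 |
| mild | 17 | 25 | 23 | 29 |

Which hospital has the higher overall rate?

Critical: Unity 204/539 = 37.8%, Riverside 137/431 = 31.8% → Unity
Severe: Unity 58/162 = 35.8%, Riverside 70/148 = 47.3% → Riverside
Moderate: Unity 95/190 = 50.0%, Riverside 39/101 = 38.6% → Unity
Mild: Unity 17/25 = 68.0%, Riverside 23/29 = 79.3% → Riverside
Overall: Unity 374/916 = 40.8%, Riverside 269/709 = 37.9% → Unity
(Neither sweeps every case group, but Unity has the higher pooled rate.)

Unity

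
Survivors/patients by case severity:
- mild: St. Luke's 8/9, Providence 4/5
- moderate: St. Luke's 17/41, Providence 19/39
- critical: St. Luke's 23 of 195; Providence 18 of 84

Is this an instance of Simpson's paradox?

No

Mild: St. Luke's 8/9 = 88.9%, Providence 4/5 = 80.0% → St. Luke's
Moderate: St. Luke's 17/41 = 41.5%, Providence 19/39 = 48.7% → Providence
Critical: St. Luke's 23/195 = 11.8%, Providence 18/84 = 21.4% → Providence
Overall: St. Luke's 48/245 = 19.6%, Providence 41/128 = 32.0% → Providence
Neither sweeps: St. Luke's wins 1 of 3 groups, Providence wins 2. Providence wins overall but not every group — no Simpson reversal.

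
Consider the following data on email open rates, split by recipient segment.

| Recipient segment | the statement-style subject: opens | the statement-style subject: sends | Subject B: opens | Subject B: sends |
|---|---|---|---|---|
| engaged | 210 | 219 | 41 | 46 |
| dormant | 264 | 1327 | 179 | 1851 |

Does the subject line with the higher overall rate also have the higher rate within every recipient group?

Yes

Engaged: the statement-style subject 210/219 = 95.9%, Subject B 41/46 = 89.1% → the statement-style subject
Dormant: the statement-style subject 264/1327 = 19.9%, Subject B 179/1851 = 9.7% → the statement-style subject
Overall: the statement-style subject 474/1546 = 30.7%, Subject B 220/1897 = 11.6% → the statement-style subject
The statement-style subject wins overall and in every recipient group — no reversal.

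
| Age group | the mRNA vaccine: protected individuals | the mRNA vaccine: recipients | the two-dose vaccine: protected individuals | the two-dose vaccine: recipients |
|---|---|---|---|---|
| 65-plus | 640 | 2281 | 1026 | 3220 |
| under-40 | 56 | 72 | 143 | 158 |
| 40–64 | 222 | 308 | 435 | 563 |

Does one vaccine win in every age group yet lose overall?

No

65-plus: the mRNA vaccine 640/2281 = 28.1%, the two-dose vaccine 1026/3220 = 31.9% → the two-dose vaccine
Under-40: the mRNA vaccine 56/72 = 77.8%, the two-dose vaccine 143/158 = 90.5% → the two-dose vaccine
40–64: the mRNA vaccine 222/308 = 72.1%, the two-dose vaccine 435/563 = 77.3% → the two-dose vaccine
Overall: the mRNA vaccine 918/2661 = 34.5%, the two-dose vaccine 1604/3941 = 40.7% → the two-dose vaccine
The two-dose vaccine wins overall and in every age group — no reversal.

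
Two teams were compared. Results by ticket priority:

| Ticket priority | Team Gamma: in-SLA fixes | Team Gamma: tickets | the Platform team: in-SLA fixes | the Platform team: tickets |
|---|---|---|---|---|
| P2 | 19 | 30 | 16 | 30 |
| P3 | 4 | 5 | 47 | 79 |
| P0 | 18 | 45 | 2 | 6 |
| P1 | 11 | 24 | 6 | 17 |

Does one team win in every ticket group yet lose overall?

P2: Team Gamma 19/30 = 63.3%, the Platform team 16/30 = 53.3% → Team Gamma
P3: Team Gamma 4/5 = 80.0%, the Platform team 47/79 = 59.5% → Team Gamma
P0: Team Gamma 18/45 = 40.0%, the Platform team 2/6 = 33.3% → Team Gamma
P1: Team Gamma 11/24 = 45.8%, the Platform team 6/17 = 35.3% → Team Gamma
Overall: Team Gamma 52/104 = 50.0%, the Platform team 71/132 = 53.8% → the Platform team
Team Gamma wins each ticket group but the Platform team wins overall — the comparison reverses. Team Gamma's tickets skew toward P0, which has a lower base rate.

Yes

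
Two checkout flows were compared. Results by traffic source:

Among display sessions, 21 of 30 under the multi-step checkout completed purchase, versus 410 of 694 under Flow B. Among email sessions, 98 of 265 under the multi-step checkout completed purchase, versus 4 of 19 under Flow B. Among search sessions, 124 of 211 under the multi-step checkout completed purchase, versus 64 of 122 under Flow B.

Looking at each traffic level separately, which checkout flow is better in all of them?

Display: the multi-step checkout 21/30 = 70.0%, Flow B 410/694 = 59.1% → the multi-step checkout
Email: the multi-step checkout 98/265 = 37.0%, Flow B 4/19 = 21.1% → the multi-step checkout
Search: the multi-step checkout 124/211 = 58.8%, Flow B 64/122 = 52.5% → the multi-step checkout
The multi-step checkout has the higher rate in all 3 groups.

the multi-step checkout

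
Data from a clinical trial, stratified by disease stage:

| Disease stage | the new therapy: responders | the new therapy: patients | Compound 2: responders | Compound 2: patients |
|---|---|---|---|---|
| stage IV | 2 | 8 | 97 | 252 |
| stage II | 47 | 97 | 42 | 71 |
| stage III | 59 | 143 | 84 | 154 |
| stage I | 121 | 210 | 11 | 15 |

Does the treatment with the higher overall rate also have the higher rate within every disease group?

No

Stage IV: the new therapy 2/8 = 25.0%, Compound 2 97/252 = 38.5% → Compound 2
Stage II: the new therapy 47/97 = 48.5%, Compound 2 42/71 = 59.2% → Compound 2
Stage III: the new therapy 59/143 = 41.3%, Compound 2 84/154 = 54.5% → Compound 2
Stage I: the new therapy 121/210 = 57.6%, Compound 2 11/15 = 73.3% → Compound 2
Overall: the new therapy 229/458 = 50.0%, Compound 2 234/492 = 47.6% → the new therapy
Compound 2 wins each disease group but the new therapy wins overall — the comparison reverses. Compound 2's patients skew toward stage IV, which has a lower base rate.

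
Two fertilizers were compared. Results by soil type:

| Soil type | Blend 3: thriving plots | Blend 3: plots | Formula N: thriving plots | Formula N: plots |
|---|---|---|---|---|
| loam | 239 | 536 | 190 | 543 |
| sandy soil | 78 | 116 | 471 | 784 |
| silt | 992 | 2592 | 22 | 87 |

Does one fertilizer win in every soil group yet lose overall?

Loam: Blend 3 239/536 = 44.6%, Formula N 190/543 = 35.0% → Blend 3
Sandy soil: Blend 3 78/116 = 67.2%, Formula N 471/784 = 60.1% → Blend 3
Silt: Blend 3 992/2592 = 38.3%, Formula N 22/87 = 25.3% → Blend 3
Overall: Blend 3 1309/3244 = 40.4%, Formula N 683/1414 = 48.3% → Formula N
Blend 3 wins each soil group but Formula N wins overall — the comparison reverses. Blend 3's plots skew toward silt, which has a lower base rate.

Yes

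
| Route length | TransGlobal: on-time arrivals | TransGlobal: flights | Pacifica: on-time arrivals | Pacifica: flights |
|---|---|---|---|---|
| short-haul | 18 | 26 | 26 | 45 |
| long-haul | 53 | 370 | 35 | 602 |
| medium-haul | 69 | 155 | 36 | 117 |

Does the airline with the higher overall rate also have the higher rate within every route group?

Short-haul: TransGlobal 18/26 = 69.2%, Pacifica 26/45 = 57.8% → TransGlobal
Long-haul: TransGlobal 53/370 = 14.3%, Pacifica 35/602 = 5.8% → TransGlobal
Medium-haul: TransGlobal 69/155 = 44.5%, Pacifica 36/117 = 30.8% → TransGlobal
Overall: TransGlobal 140/551 = 25.4%, Pacifica 97/764 = 12.7% → TransGlobal
TransGlobal wins overall and in every route group — no reversal.

Yes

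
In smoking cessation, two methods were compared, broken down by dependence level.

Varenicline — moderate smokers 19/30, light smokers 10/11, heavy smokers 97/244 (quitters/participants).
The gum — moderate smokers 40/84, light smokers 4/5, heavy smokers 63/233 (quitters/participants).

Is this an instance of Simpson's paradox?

Moderate smokers: varenicline 19/30 = 63.3%, the gum 40/84 = 47.6% → varenicline
Light smokers: varenicline 10/11 = 90.9%, the gum 4/5 = 80.0% → varenicline
Heavy smokers: varenicline 97/244 = 39.8%, the gum 63/233 = 27.0% → varenicline
Overall: varenicline 126/285 = 44.2%, the gum 107/322 = 33.2% → varenicline
Varenicline wins overall and in every dependence group — no reversal.

No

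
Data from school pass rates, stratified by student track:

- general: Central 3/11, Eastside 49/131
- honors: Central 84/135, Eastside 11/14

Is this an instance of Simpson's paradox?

Yes

General: Central 3/11 = 27.3%, Eastside 49/131 = 37.4% → Eastside
Honors: Central 84/135 = 62.2%, Eastside 11/14 = 78.6% → Eastside
Overall: Central 87/146 = 59.6%, Eastside 60/145 = 41.4% → Central
Eastside wins each student group but Central wins overall — the comparison reverses. Eastside's students skew toward general, which has a lower base rate.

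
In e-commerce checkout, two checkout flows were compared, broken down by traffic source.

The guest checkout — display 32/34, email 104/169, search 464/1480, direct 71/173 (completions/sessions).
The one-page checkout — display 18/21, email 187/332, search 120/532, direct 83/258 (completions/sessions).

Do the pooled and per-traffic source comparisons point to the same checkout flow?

Display: the guest checkout 32/34 = 94.1%, the one-page checkout 18/21 = 85.7% → the guest checkout
Email: the guest checkout 104/169 = 61.5%, the one-page checkout 187/332 = 56.3% → the guest checkout
Search: the guest checkout 464/1480 = 31.4%, the one-page checkout 120/532 = 22.6% → the guest checkout
Direct: the guest checkout 71/173 = 41.0%, the one-page checkout 83/258 = 32.2% → the guest checkout
Overall: the guest checkout 671/1856 = 36.2%, the one-page checkout 408/1143 = 35.7% → the guest checkout
The guest checkout wins overall and in every traffic group — no reversal.

Yes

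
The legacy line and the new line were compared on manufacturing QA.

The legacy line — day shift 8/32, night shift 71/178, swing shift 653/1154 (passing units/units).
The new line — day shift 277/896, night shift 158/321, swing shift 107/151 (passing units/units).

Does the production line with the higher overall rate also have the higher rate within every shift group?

Day shift: the legacy line 8/32 = 25.0%, the new line 277/896 = 30.9% → the new line
Night shift: the legacy line 71/178 = 39.9%, the new line 158/321 = 49.2% → the new line
Swing shift: the legacy line 653/1154 = 56.6%, the new line 107/151 = 70.9% → the new line
Overall: the legacy line 732/1364 = 53.7%, the new line 542/1368 = 39.6% → the legacy line
The new line wins each shift group but the legacy line wins overall — the comparison reverses. The new line's units skew toward day shift, which has a lower base rate.

No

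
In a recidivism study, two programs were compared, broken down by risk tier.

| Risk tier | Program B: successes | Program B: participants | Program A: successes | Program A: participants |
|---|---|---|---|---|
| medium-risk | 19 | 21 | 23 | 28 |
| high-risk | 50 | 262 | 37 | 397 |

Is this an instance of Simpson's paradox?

No

Medium-risk: Program B 19/21 = 90.5%, Program A 23/28 = 82.1% → Program B
High-risk: Program B 50/262 = 19.1%, Program A 37/397 = 9.3% → Program B
Overall: Program B 69/283 = 24.4%, Program A 60/425 = 14.1% → Program B
Program B wins overall and in every risk group — no reversal.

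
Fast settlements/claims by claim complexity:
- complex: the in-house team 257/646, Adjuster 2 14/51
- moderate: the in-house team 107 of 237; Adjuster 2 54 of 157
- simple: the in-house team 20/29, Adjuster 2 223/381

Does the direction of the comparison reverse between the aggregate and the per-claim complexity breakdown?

Complex: the in-house team 257/646 = 39.8%, Adjuster 2 14/51 = 27.5% → the in-house team
Moderate: the in-house team 107/237 = 45.1%, Adjuster 2 54/157 = 34.4% → the in-house team
Simple: the in-house team 20/29 = 69.0%, Adjuster 2 223/381 = 58.5% → the in-house team
Overall: the in-house team 384/912 = 42.1%, Adjuster 2 291/589 = 49.4% → Adjuster 2
The in-house team wins each claim group but Adjuster 2 wins overall — the comparison reverses. The in-house team's claims skew toward complex, which has a lower base rate.

Yes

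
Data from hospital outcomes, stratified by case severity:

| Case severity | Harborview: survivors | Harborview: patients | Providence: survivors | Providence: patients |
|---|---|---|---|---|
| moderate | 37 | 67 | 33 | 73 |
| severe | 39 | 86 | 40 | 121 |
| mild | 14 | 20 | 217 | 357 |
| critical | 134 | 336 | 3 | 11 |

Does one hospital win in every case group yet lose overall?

Moderate: Harborview 37/67 = 55.2%, Providence 33/73 = 45.2% → Harborview
Severe: Harborview 39/86 = 45.3%, Providence 40/121 = 33.1% → Harborview
Mild: Harborview 14/20 = 70.0%, Providence 217/357 = 60.8% → Harborview
Critical: Harborview 134/336 = 39.9%, Providence 3/11 = 27.3% → Harborview
Overall: Harborview 224/509 = 44.0%, Providence 293/562 = 52.1% → Providence
Harborview wins each case group but Providence wins overall — the comparison reverses. Harborview's patients skew toward critical, which has a lower base rate.

Yes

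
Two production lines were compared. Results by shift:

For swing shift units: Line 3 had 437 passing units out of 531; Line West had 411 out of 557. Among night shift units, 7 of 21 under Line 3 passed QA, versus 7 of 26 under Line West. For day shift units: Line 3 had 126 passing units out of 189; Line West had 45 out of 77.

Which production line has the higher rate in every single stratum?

Line 3

Swing shift: Line 3 437/531 = 82.3%, Line West 411/557 = 73.8% → Line 3
Night shift: Line 3 7/21 = 33.3%, Line West 7/26 = 26.9% → Line 3
Day shift: Line 3 126/189 = 66.7%, Line West 45/77 = 58.4% → Line 3
Line 3 has the higher rate in all 3 groups.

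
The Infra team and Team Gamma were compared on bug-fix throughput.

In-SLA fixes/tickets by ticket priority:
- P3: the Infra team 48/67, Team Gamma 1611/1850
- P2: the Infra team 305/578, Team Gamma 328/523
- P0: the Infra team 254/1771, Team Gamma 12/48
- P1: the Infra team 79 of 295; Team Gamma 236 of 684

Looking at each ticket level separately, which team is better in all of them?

Team Gamma

P3: the Infra team 48/67 = 71.6%, Team Gamma 1611/1850 = 87.1% → Team Gamma
P2: the Infra team 305/578 = 52.8%, Team Gamma 328/523 = 62.7% → Team Gamma
P0: the Infra team 254/1771 = 14.3%, Team Gamma 12/48 = 25.0% → Team Gamma
P1: the Infra team 79/295 = 26.8%, Team Gamma 236/684 = 34.5% → Team Gamma
Team Gamma has the higher rate in all 4 groups.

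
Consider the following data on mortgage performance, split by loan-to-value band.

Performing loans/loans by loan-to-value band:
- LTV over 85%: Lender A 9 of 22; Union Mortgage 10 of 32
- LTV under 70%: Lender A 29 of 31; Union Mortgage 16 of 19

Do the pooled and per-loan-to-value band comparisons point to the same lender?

Yes

LTV over 85%: Lender A 9/22 = 40.9%, Union Mortgage 10/32 = 31.2% → Lender A
LTV under 70%: Lender A 29/31 = 93.5%, Union Mortgage 16/19 = 84.2% → Lender A
Overall: Lender A 38/53 = 71.7%, Union Mortgage 26/51 = 51.0% → Lender A
Lender A wins overall and in every loan-to-value group — no reversal.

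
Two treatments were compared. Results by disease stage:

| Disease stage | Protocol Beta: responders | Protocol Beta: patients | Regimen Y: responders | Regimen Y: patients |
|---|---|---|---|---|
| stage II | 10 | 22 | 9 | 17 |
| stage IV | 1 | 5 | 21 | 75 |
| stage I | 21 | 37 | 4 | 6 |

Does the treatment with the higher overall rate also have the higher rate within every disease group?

No

Stage II: Protocol Beta 10/22 = 45.5%, Regimen Y 9/17 = 52.9% → Regimen Y
Stage IV: Protocol Beta 1/5 = 20.0%, Regimen Y 21/75 = 28.0% → Regimen Y
Stage I: Protocol Beta 21/37 = 56.8%, Regimen Y 4/6 = 66.7% → Regimen Y
Overall: Protocol Beta 32/64 = 50.0%, Regimen Y 34/98 = 34.7% → Protocol Beta
Regimen Y wins each disease group but Protocol Beta wins overall — the comparison reverses. Regimen Y's patients skew toward stage IV, which has a lower base rate.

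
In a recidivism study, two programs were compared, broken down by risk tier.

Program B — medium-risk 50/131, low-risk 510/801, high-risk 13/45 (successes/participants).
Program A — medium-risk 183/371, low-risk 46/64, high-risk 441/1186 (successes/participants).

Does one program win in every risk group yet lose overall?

Yes

Medium-risk: Program B 50/131 = 38.2%, Program A 183/371 = 49.3% → Program A
Low-risk: Program B 510/801 = 63.7%, Program A 46/64 = 71.9% → Program A
High-risk: Program B 13/45 = 28.9%, Program A 441/1186 = 37.2% → Program A
Overall: Program B 573/977 = 58.6%, Program A 670/1621 = 41.3% → Program B
Program A wins each risk group but Program B wins overall — the comparison reverses. Program A's participants skew toward high-risk, which has a lower base rate.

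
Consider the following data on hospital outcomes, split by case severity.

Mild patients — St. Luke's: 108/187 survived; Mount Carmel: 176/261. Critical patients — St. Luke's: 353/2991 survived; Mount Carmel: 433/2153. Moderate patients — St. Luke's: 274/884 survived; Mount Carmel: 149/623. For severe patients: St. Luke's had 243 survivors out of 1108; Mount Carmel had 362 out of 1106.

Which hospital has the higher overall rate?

Mild: St. Luke's 108/187 = 57.8%, Mount Carmel 176/261 = 67.4% → Mount Carmel
Critical: St. Luke's 353/2991 = 11.8%, Mount Carmel 433/2153 = 20.1% → Mount Carmel
Moderate: St. Luke's 274/884 = 31.0%, Mount Carmel 149/623 = 23.9% → St. Luke's
Severe: St. Luke's 243/1108 = 21.9%, Mount Carmel 362/1106 = 32.7% → Mount Carmel
Overall: St. Luke's 978/5170 = 18.9%, Mount Carmel 1120/4143 = 27.0% → Mount Carmel
(Neither sweeps every case group, but Mount Carmel has the higher pooled rate.)

Mount Carmel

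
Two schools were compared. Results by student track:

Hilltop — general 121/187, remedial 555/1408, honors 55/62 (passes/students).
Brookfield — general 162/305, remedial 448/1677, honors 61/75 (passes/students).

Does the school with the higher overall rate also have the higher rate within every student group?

General: Hilltop 121/187 = 64.7%, Brookfield 162/305 = 53.1% → Hilltop
Remedial: Hilltop 555/1408 = 39.4%, Brookfield 448/1677 = 26.7% → Hilltop
Honors: Hilltop 55/62 = 88.7%, Brookfield 61/75 = 81.3% → Hilltop
Overall: Hilltop 731/1657 = 44.1%, Brookfield 671/2057 = 32.6% → Hilltop
Hilltop wins overall and in every student group — no reversal.

Yes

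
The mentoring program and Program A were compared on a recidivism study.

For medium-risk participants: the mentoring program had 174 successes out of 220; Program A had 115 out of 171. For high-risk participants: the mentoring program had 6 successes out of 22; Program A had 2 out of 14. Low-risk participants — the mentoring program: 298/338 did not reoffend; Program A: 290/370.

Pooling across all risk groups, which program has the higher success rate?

the mentoring program

Medium-risk: the mentoring program 174/220 = 79.1%, Program A 115/171 = 67.3% → the mentoring program
High-risk: the mentoring program 6/22 = 27.3%, Program A 2/14 = 14.3% → the mentoring program
Low-risk: the mentoring program 298/338 = 88.2%, Program A 290/370 = 78.4% → the mentoring program
Overall: the mentoring program 478/580 = 82.4%, Program A 407/555 = 73.3% → the mentoring program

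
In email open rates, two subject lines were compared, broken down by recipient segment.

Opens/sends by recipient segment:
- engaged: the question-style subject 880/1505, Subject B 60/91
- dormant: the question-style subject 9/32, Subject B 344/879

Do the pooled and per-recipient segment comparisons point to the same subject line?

No

Engaged: the question-style subject 880/1505 = 58.5%, Subject B 60/91 = 65.9% → Subject B
Dormant: the question-style subject 9/32 = 28.1%, Subject B 344/879 = 39.1% → Subject B
Overall: the question-style subject 889/1537 = 57.8%, Subject B 404/970 = 41.6% → the question-style subject
Subject B wins each recipient group but the question-style subject wins overall — the comparison reverses. Subject B's sends skew toward dormant, which has a lower base rate.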